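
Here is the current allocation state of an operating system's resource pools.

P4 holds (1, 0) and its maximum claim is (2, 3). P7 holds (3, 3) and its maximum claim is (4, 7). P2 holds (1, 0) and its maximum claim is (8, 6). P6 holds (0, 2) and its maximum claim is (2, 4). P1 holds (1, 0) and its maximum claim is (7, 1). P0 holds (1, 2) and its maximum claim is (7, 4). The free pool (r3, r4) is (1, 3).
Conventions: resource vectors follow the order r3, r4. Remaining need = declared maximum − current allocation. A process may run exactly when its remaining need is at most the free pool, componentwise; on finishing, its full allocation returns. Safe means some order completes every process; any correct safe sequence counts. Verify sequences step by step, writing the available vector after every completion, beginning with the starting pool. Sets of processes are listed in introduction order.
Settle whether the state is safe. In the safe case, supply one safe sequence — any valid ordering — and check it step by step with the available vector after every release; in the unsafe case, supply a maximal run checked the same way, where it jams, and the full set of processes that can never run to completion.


UNSAFE.
Key observation: after P4, P6, P7 complete, (5, 8) is the best the pool ever gets, yet each leftover process wants more r3.
A maximal execution: P4, P6, P7 — then nothing else fits. Verifying each step:
  pool = (1, 3)
  P4: need (1, 3) fits (1, 3); releases (1, 0), pool now (2, 3)
  P6: need (2, 2) fits (2, 3); releases (0, 2), pool now (2, 5)
  P7: need (1, 4) fits (2, 5); releases (3, 3), pool now (5, 8)
  blocked: P2 wants (7, 6), pool (5, 8) — not enough r3
  blocked: P1 wants (6, 1), pool (5, 8) — not enough r3
  blocked: P0 wants (6, 2), pool (5, 8) — not enough r3
Never able to finish: P2, P1 and P0.


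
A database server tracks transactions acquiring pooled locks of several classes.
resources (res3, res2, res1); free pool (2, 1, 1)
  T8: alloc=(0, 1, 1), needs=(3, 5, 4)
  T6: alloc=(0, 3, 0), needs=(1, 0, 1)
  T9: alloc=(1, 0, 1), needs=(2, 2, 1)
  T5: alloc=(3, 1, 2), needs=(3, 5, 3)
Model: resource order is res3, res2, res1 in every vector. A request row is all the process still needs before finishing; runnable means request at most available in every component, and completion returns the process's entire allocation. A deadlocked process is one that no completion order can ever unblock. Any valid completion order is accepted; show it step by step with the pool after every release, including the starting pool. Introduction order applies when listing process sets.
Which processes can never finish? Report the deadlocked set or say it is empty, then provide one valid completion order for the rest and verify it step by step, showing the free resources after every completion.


Deadlocked set: T8 and T5.
Key observation: even finishing T6, T9 leaves just (3, 4, 2) free — too little res2 for any of the remaining processes.
The rest can finish in the order T6, T9. Verifying each step:
  pool = (2, 1, 1)
  T6: need (1, 0, 1) fits (2, 1, 1); releases (0, 3, 0), pool now (2, 4, 1)
  T9: need (2, 2, 1) fits (2, 4, 1); releases (1, 0, 1), pool now (3, 4, 2)
The blocked processes can never fit:
  T8 still needs (3, 5, 4) but only (3, 4, 2) is free — short on res2 and res1
  T5 still needs (3, 5, 3) but only (3, 4, 2) is free — short on res2 and res1


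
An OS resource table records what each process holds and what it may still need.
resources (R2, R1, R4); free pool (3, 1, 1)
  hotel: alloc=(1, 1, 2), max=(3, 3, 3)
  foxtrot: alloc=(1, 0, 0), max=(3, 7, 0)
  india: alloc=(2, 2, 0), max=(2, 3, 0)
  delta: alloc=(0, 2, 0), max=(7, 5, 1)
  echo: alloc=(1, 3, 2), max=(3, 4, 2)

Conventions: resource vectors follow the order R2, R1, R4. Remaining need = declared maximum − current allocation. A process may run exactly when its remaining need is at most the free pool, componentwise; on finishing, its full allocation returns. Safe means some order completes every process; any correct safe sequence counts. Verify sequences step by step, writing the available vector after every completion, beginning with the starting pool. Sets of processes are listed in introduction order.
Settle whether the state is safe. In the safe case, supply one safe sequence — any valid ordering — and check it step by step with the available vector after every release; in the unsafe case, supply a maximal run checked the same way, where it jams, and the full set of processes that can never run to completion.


SAFE — a valid safe sequence is echo, india, hotel, delta, foxtrot.
Key observation: echo marks the first exact bind of the order: its need (2, 1, 0) fits the free (3, 1, 1) with zero slack on a requested resource.
Check, step by step:
  pool = (3, 1, 1)
  echo: need (2, 1, 0) fits (3, 1, 1); releases (1, 3, 2), pool now (4, 4, 3)
  india: need (0, 1, 0) fits (4, 4, 3); releases (2, 2, 0), pool now (6, 6, 3)
  hotel: need (2, 2, 1) fits (6, 6, 3); releases (1, 1, 2), pool now (7, 7, 5)
  delta: need (7, 3, 1) fits (7, 7, 5); releases (0, 2, 0), pool now (7, 9, 5)
  foxtrot: need (2, 7, 0) fits (7, 9, 5); releases (1, 0, 0), pool now (8, 9, 5)


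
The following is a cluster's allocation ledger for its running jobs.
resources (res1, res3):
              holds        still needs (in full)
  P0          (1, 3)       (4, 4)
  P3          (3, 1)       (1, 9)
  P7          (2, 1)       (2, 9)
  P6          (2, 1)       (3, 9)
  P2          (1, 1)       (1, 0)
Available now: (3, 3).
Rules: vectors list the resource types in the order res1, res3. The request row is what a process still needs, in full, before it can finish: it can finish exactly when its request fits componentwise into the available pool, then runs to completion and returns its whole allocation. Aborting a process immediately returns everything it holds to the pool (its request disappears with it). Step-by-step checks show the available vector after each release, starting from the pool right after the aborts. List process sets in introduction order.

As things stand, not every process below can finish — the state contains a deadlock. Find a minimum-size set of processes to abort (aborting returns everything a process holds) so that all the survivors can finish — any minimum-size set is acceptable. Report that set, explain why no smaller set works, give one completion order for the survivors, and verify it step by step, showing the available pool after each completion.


Abort P3 and P7.
Key observation: the deadlocked P6 becomes finishable only because P3 and P7 released (5, 2); it completes at step 3 below.
Minimality, checking each single-abort alternative: P0 alone leaves P3 blocked (short on res3); P3 alone leaves P7 blocked (short on res3); P7 alone leaves P3 blocked (short on res3); P6 alone leaves P3 blocked (short on res3); P2 alone leaves P3 blocked (short on res3).
The survivors complete as P0, P2, P6. Verifying each step (starting from the post-abort pool):
  pool = (8, 5)
  run P0 (needs (4, 4), free (8, 5)); after release of (1, 3) the pool is (9, 8)
  run P2 (needs (1, 0), free (9, 8)); after release of (1, 1) the pool is (10, 9)
  run P6 (needs (3, 9), free (10, 9)); after release of (2, 1) the pool is (12, 10)


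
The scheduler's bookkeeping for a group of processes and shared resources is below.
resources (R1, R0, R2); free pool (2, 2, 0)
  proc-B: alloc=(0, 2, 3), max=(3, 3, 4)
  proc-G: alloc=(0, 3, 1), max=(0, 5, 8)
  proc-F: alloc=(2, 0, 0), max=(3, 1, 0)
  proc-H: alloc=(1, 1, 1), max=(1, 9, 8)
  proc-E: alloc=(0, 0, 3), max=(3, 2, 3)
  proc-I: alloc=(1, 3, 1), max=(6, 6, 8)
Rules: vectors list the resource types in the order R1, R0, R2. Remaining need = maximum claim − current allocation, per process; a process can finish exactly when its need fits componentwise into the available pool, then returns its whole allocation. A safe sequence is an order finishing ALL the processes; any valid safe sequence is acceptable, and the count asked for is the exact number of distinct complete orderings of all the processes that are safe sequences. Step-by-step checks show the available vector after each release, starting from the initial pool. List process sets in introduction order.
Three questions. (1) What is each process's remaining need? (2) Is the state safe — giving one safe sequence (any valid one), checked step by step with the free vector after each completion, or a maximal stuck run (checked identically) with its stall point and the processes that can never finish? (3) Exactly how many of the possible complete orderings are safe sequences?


(1) Need matrix, components ordered R1, R0, R2:
  proc-B: (3, 1, 1)
  proc-G: (0, 2, 7)
  proc-F: (1, 1, 0)
  proc-H: (0, 8, 7)
  proc-E: (3, 2, 0)
  proc-I: (5, 3, 7)
(2) UNSAFE.
Key observation: R2 is the bottleneck — with proc-F, proc-E, proc-B done the pool holds (4, 4, 6), short of every remaining need.
A maximal execution: proc-F, proc-E, proc-B — then nothing else fits. Walking it through:
  pool = (2, 2, 0)
  proc-F needs (1, 1, 0) <= (2, 2, 0) -> finishes; pool += (2, 0, 0) = (4, 2, 0)
  proc-E needs (3, 2, 0) <= (4, 2, 0) -> finishes; pool += (0, 0, 3) = (4, 2, 3)
  proc-B needs (3, 1, 1) <= (4, 2, 3) -> finishes; pool += (0, 2, 3) = (4, 4, 6)
  proc-G cannot run: need (0, 2, 7) vs free (4, 4, 6) (insufficient R2)
  proc-H cannot run: need (0, 8, 7) vs free (4, 4, 6) (insufficient R0 and R2)
  proc-I cannot run: need (5, 3, 7) vs free (4, 4, 6) (insufficient R1 and R2)
Processes that can never finish: proc-G, proc-H and proc-I.
(3) The exact count: 0 of the possible complete orderings are safe sequences.


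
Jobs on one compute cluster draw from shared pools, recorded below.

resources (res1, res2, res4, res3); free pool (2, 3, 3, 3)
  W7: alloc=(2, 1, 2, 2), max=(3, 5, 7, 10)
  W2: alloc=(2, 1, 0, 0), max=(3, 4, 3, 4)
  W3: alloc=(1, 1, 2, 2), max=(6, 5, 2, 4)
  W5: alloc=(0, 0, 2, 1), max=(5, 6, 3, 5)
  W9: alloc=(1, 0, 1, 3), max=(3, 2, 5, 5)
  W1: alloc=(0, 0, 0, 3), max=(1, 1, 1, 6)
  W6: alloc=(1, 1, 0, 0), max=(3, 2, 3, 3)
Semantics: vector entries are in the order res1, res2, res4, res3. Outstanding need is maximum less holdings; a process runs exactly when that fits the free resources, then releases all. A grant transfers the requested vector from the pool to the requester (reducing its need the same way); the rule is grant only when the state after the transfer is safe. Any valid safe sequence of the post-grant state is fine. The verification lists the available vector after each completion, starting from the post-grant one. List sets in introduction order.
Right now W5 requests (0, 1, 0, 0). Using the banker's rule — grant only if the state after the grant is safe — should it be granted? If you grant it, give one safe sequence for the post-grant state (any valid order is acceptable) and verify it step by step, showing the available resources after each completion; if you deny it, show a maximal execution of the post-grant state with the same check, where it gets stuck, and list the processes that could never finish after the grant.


GRANT: granting preserves safety; a valid post-grant sequence is W6, W1, W2, W3, W5, W7, W9.
Key observation: with (2, 2, 3, 3) left after the transfer, W6 can run at once — the state stays safe.
Check on the post-grant state, step by step:
  pool = (2, 2, 3, 3)
  run W6 (needs (2, 1, 3, 3), free (2, 2, 3, 3)); after release of (1, 1, 0, 0) the pool is (3, 3, 3, 3)
  run W1 (needs (1, 1, 1, 3), free (3, 3, 3, 3)); after release of (0, 0, 0, 3) the pool is (3, 3, 3, 6)
  run W2 (needs (1, 3, 3, 4), free (3, 3, 3, 6)); after release of (2, 1, 0, 0) the pool is (5, 4, 3, 6)
  run W3 (needs (5, 4, 0, 2), free (5, 4, 3, 6)); after release of (1, 1, 2, 2) the pool is (6, 5, 5, 8)
  run W5 (needs (5, 5, 1, 4), free (6, 5, 5, 8)); after release of (0, 1, 2, 1) the pool is (6, 6, 7, 9)
  run W7 (needs (1, 4, 5, 8), free (6, 6, 7, 9)); after release of (2, 1, 2, 2) the pool is (8, 7, 9, 11)
  run W9 (needs (2, 2, 4, 2), free (8, 7, 9, 11)); after release of (1, 0, 1, 3) the pool is (9, 7, 10, 14)


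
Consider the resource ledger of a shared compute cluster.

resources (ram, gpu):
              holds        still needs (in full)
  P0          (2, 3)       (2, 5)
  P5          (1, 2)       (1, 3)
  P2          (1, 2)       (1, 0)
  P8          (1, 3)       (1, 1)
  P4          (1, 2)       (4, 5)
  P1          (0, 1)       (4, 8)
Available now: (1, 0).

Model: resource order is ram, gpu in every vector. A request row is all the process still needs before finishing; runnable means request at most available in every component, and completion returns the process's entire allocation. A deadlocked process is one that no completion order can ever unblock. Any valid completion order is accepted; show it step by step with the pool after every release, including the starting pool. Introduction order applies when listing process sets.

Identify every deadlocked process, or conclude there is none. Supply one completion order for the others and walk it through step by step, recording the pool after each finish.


Nothing here is deadlocked.
Key observation: beginning at P2, releases accumulate fast enough that every process eventually fits.
One completion order for the rest: P2, P8, P0, P4, P1, P5. Walking it through:
  pool = (1, 0)
  P2: need (1, 0) fits (1, 0); releases (1, 2), pool now (2, 2)
  P8: need (1, 1) fits (2, 2); releases (1, 3), pool now (3, 5)
  P0: need (2, 5) fits (3, 5); releases (2, 3), pool now (5, 8)
  P4: need (4, 5) fits (5, 8); releases (1, 2), pool now (6, 10)
  P1: need (4, 8) fits (6, 10); releases (0, 1), pool now (6, 11)
  P5: need (1, 3) fits (6, 11); releases (1, 2), pool now (7, 13)


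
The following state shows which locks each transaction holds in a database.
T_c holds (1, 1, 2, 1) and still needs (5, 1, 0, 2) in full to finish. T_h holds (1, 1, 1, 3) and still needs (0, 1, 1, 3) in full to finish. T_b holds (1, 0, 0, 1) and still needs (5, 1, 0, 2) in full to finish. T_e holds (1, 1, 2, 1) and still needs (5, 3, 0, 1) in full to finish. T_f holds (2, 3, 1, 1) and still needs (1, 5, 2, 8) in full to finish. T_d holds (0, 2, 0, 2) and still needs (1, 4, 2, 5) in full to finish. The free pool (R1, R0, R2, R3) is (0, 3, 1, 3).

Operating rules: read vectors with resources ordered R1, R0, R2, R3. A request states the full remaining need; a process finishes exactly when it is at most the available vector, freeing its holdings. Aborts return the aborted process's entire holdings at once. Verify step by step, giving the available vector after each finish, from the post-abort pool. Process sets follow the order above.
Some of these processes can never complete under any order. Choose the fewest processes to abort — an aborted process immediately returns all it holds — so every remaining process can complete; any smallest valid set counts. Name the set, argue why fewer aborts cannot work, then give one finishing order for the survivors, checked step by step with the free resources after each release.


Minimum abort set: T_c and T_b.
Key observation: T_e had no path to completion before; after the abort of T_c and T_b ((2, 1, 2, 2) returned), step 4 is where it fits.
Why nothing smaller works — every single abort fails: T_c alone leaves T_b blocked (short on R1); T_h alone leaves T_c blocked (short on R1); T_b alone leaves T_c blocked (short on R1); T_e alone leaves T_c blocked (short on R1); T_f alone leaves T_c blocked (short on R1); T_d alone leaves T_c blocked (short on R1).
Survivors finish in the order: T_d, T_h, T_f, T_e. Step-by-step check (pool after the aborts first):
  pool = (2, 4, 3, 5)
  T_d needs (1, 4, 2, 5) <= (2, 4, 3, 5) -> finishes; pool += (0, 2, 0, 2) = (2, 6, 3, 7)
  T_h needs (0, 1, 1, 3) <= (2, 6, 3, 7) -> finishes; pool += (1, 1, 1, 3) = (3, 7, 4, 10)
  T_f needs (1, 5, 2, 8) <= (3, 7, 4, 10) -> finishes; pool += (2, 3, 1, 1) = (5, 10, 5, 11)
  T_e needs (5, 3, 0, 1) <= (5, 10, 5, 11) -> finishes; pool += (1, 1, 2, 1) = (6, 11, 7, 12)


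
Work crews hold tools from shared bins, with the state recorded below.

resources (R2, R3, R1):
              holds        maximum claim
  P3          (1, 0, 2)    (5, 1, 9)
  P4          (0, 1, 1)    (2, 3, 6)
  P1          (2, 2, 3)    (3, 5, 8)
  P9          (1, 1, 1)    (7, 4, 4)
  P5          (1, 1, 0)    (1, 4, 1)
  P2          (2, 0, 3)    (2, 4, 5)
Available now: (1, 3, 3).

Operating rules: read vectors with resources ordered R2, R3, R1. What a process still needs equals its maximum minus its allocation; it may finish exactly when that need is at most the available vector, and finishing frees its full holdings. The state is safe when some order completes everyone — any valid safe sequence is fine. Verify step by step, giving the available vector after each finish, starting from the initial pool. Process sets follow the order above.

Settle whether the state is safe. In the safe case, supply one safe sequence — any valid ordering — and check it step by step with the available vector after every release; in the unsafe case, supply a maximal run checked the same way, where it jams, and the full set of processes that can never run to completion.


The state is SAFE; one workable sequence: P5, P2, P1, P4, P3, P9.
Key observation: the order's first zero-slack moment is P5 ((0, 3, 1) needed, (1, 3, 3) free — a requested resource with nothing to spare).
Check, step by step:
  pool = (1, 3, 3)
  run P5 (needs (0, 3, 1), free (1, 3, 3)); after release of (1, 1, 0) the pool is (2, 4, 3)
  run P2 (needs (0, 4, 2), free (2, 4, 3)); after release of (2, 0, 3) the pool is (4, 4, 6)
  run P1 (needs (1, 3, 5), free (4, 4, 6)); after release of (2, 2, 3) the pool is (6, 6, 9)
  run P4 (needs (2, 2, 5), free (6, 6, 9)); after release of (0, 1, 1) the pool is (6, 7, 10)
  run P3 (needs (4, 1, 7), free (6, 7, 10)); after release of (1, 0, 2) the pool is (7, 7, 12)
  run P9 (needs (6, 3, 3), free (7, 7, 12)); after release of (1, 1, 1) the pool is (8, 8, 13)


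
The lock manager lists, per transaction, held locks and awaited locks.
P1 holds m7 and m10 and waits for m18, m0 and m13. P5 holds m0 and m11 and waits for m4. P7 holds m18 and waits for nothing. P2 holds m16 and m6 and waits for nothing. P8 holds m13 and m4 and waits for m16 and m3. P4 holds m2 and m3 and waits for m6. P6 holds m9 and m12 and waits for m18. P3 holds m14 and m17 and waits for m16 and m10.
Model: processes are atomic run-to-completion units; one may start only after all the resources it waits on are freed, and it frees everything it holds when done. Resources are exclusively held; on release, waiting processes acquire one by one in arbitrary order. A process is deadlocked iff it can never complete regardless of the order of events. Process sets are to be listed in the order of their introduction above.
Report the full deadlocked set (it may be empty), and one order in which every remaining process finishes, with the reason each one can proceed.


The deadlocked set is empty.
Key observation: there is no circular wait here — follow any chain and it reaches a process that is free to run now.
One completion order for the rest: P2, P7, P4, P8, P6, P5, P1, P3.
Verifying each step:
  P2 waits on nothing -> runs at once and releases m16 and m6
  P7 waits on nothing -> runs at once and releases m18
  P4 waits on m6 — all released -> runs and releases m2 and m3
  P8 waits on m16 and m3 — all released -> runs and releases m13 and m4
  P6 waits on m18 — all released -> runs and releases m9 and m12
  P5 waits on m4 — all released -> runs and releases m0 and m11
  P1 waits on m18, m0 and m13 — all released -> runs and releases m7 and m10
  P3 waits on m16 and m10 — all released -> runs and releases m14 and m17


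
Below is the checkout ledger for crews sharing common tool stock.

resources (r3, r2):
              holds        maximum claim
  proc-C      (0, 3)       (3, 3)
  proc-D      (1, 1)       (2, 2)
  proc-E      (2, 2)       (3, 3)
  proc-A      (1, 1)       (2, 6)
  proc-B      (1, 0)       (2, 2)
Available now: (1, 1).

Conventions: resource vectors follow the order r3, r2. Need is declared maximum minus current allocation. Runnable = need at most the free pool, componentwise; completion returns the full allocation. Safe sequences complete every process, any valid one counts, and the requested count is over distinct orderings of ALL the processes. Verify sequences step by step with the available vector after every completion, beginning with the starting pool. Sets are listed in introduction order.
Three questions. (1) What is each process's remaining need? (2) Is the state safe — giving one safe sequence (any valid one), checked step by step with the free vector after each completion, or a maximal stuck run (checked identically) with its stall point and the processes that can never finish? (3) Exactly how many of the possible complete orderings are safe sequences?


(1) Remaining need (order r3, r2):
  proc-C: (3, 0)
  proc-D: (1, 1)
  proc-E: (1, 1)
  proc-A: (1, 5)
  proc-B: (1, 2)
(2) SAFE, for example via the order proc-E, proc-C, proc-B, proc-D, proc-A.
Key observation: the first exact fit in this order is proc-E — it needs (1, 1) with (1, 1) free, meeting a requested resource to the last unit.
Walking it through:
  pool = (1, 1)
  run proc-E (needs (1, 1), free (1, 1)); after release of (2, 2) the pool is (3, 3)
  run proc-C (needs (3, 0), free (3, 3)); after release of (0, 3) the pool is (3, 6)
  run proc-B (needs (1, 2), free (3, 6)); after release of (1, 0) the pool is (4, 6)
  run proc-D (needs (1, 1), free (4, 6)); after release of (1, 1) the pool is (5, 7)
  run proc-A (needs (1, 5), free (5, 7)); after release of (1, 1) the pool is (6, 8)
(3) Precisely 18 of the possible complete orderings are safe sequences.


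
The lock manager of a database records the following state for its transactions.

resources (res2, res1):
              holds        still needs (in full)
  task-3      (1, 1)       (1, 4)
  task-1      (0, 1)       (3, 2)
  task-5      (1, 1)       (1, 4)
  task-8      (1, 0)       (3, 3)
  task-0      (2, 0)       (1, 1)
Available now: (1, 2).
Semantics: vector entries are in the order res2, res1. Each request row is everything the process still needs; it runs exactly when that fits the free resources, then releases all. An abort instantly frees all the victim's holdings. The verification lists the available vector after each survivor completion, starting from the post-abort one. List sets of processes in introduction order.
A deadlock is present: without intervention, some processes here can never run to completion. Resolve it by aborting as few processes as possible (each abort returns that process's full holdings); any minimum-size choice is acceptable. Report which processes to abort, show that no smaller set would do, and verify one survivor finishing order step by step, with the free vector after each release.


Minimum abort set: task-5.
Key observation: the returned (1, 1) from task-5 is what brings task-3 — unrunnable before, under any order — into play at step 4.
Minimality: the empty abort set fails — the state is deadlocked as it stands.
Survivors finish in the order: task-0, task-1, task-8, task-3. Walking it through (pool after the aborts first):
  pool = (2, 3)
  task-0 needs (1, 1) <= (2, 3) -> finishes; pool += (2, 0) = (4, 3)
  task-1 needs (3, 2) <= (4, 3) -> finishes; pool += (0, 1) = (4, 4)
  task-8 needs (3, 3) <= (4, 4) -> finishes; pool += (1, 0) = (5, 4)
  task-3 needs (1, 4) <= (5, 4) -> finishes; pool += (1, 1) = (6, 5)


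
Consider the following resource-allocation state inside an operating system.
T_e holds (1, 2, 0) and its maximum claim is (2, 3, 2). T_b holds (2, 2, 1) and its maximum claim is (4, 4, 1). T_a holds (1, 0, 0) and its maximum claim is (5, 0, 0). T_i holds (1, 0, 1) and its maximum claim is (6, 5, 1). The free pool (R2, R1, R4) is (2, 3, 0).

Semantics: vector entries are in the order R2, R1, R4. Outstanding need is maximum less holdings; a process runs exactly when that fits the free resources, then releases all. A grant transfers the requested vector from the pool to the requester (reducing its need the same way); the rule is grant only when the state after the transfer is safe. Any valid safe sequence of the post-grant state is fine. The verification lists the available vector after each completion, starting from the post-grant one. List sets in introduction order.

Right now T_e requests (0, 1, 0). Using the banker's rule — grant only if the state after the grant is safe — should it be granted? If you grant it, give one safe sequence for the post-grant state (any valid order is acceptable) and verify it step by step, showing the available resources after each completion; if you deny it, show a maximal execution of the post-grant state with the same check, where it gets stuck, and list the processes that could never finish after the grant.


DENY. Granting would leave the state unsafe.
Key observation: after T_b, T_a the pool peaks at (5, 4, 1), and each blocked process is short somewhere: T_e on R4; T_i on R1.
Pretend the grant happened; the run T_b, T_a goes as far as possible. Walking it through:
  pool = (2, 2, 0)
  T_b: need (2, 2, 0) fits (2, 2, 0); releases (2, 2, 1), pool now (4, 4, 1)
  T_a: need (4, 0, 0) fits (4, 4, 1); releases (1, 0, 0), pool now (5, 4, 1)
  T_e still needs (1, 0, 2) but only (5, 4, 1) is free — short on R4
  T_i still needs (5, 5, 0) but only (5, 4, 1) is free — short on R1
Had the request been granted, T_e and T_i could never finish.


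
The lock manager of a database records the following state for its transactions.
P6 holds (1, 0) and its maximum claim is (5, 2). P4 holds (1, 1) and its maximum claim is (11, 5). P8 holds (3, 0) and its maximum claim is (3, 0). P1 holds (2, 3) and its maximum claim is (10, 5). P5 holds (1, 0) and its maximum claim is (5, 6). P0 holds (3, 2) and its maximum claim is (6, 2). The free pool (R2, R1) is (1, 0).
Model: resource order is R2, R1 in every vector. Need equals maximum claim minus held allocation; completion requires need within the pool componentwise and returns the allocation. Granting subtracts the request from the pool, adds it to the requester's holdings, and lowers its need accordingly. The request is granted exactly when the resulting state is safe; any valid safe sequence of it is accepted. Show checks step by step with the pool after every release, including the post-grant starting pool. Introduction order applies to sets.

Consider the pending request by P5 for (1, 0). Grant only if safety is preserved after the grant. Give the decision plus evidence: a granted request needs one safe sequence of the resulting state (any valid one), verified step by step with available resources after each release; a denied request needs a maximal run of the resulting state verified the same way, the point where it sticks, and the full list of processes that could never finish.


DENY. Granting would leave the state unsafe.
Key observation: after P8, P0, P6 the pool peaks at (7, 2), and each blocked process is short somewhere: P4 on R2, R1; P1 on R2; P5 on R1.
After a pretend grant, a maximal execution: P8, P0, P6 — then nothing else fits. Step-by-step check:
  pool = (0, 0)
  P8 needs (0, 0) <= (0, 0) -> finishes; pool += (3, 0) = (3, 0)
  P0 needs (3, 0) <= (3, 0) -> finishes; pool += (3, 2) = (6, 2)
  P6 needs (4, 2) <= (6, 2) -> finishes; pool += (1, 0) = (7, 2)
  P4 still needs (10, 4) but only (7, 2) is free — short on R2 and R1
  P1 still needs (8, 2) but only (7, 2) is free — short on R2
  P5 still needs (3, 6) but only (7, 2) is free — short on R1
Post-grant, the permanently blocked set is P4, P1 and P5.


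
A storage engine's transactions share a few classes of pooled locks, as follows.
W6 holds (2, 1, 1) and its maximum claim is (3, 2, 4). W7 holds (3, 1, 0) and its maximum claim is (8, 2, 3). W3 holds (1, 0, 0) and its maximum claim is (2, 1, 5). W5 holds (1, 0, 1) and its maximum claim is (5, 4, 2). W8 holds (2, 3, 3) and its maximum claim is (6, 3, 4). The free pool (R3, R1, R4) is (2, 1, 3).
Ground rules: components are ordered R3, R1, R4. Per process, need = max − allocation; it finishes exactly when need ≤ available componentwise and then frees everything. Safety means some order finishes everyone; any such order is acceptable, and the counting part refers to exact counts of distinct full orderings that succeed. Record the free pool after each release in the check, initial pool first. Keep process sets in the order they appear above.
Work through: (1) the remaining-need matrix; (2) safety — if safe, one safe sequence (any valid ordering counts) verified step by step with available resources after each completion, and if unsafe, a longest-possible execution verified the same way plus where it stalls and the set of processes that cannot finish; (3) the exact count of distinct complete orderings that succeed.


(1) Need matrix, components ordered R3, R1, R4:
  W6: (1, 1, 3)
  W7: (5, 1, 3)
  W3: (1, 1, 5)
  W5: (4, 4, 1)
  W8: (4, 0, 1)
(2) SAFE, for example via the order W6, W8, W3, W5, W7.
Key observation: at W6 the run first touches a limit — (1, 1, 3) against (2, 1, 3), exact on a resource it actually requests.
Verifying each step:
  pool = (2, 1, 3)
  run W6 (needs (1, 1, 3), free (2, 1, 3)); after release of (2, 1, 1) the pool is (4, 2, 4)
  run W8 (needs (4, 0, 1), free (4, 2, 4)); after release of (2, 3, 3) the pool is (6, 5, 7)
  run W3 (needs (1, 1, 5), free (6, 5, 7)); after release of (1, 0, 0) the pool is (7, 5, 7)
  run W5 (needs (4, 4, 1), free (7, 5, 7)); after release of (1, 0, 1) the pool is (8, 5, 8)
  run W7 (needs (5, 1, 3), free (8, 5, 8)); after release of (3, 1, 0) the pool is (11, 6, 8)
(3) The exact count: 6 of the possible complete orderings are safe sequences.


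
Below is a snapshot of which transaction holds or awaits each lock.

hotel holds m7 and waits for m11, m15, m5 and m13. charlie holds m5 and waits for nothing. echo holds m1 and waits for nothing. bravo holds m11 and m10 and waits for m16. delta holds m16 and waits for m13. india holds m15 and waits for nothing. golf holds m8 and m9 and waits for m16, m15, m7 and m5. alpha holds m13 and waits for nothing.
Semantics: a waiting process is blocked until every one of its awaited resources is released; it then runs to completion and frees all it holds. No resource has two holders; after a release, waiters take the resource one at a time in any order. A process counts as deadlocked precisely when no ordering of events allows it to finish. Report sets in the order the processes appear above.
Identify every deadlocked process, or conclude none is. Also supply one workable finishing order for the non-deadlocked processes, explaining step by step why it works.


Nothing here is deadlocked.
Key observation: the waits form no ring: some process can always run, and its releases unblock the others one by one.
One completion order for the rest: echo, alpha, india, delta, charlie, bravo, hotel, golf.
Step-by-step check:
  run echo (it waits on nothing); releases m1
  run alpha (it waits on nothing); releases m13
  run india (it waits on nothing); releases m15
  delta waits on m13 — all released -> runs and releases m16
  run charlie (it waits on nothing); releases m5
  bravo waits on m16 — all released -> runs and releases m11 and m10
  hotel waits on m11, m15, m5 and m13 — all released -> runs and releases m7
  golf waits on m16, m15, m7 and m5 — all released -> runs and releases m8 and m9


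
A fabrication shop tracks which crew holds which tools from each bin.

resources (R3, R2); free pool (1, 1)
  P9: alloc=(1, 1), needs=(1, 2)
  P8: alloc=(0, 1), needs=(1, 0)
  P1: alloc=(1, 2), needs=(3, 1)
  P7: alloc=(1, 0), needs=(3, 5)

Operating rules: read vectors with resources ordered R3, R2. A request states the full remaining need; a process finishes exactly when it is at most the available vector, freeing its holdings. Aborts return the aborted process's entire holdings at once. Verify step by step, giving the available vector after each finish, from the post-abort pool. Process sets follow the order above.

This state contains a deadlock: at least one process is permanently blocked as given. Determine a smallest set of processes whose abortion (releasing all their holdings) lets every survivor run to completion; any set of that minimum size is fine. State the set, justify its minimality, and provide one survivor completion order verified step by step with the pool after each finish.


The answer: abort P7.
Key observation: P1 had no path to completion before; after the abort of P7 ((1, 0) returned), step 3 is where it fits.
Why nothing smaller works: aborting no one leaves the state deadlocked as given.
The survivors complete as P8, P9, P1. Walking it through (starting from the post-abort pool):
  pool = (2, 1)
  P8 needs (1, 0) <= (2, 1) -> finishes; pool += (0, 1) = (2, 2)
  P9 needs (1, 2) <= (2, 2) -> finishes; pool += (1, 1) = (3, 3)
  P1 needs (3, 1) <= (3, 3) -> finishes; pool += (1, 2) = (4, 5)


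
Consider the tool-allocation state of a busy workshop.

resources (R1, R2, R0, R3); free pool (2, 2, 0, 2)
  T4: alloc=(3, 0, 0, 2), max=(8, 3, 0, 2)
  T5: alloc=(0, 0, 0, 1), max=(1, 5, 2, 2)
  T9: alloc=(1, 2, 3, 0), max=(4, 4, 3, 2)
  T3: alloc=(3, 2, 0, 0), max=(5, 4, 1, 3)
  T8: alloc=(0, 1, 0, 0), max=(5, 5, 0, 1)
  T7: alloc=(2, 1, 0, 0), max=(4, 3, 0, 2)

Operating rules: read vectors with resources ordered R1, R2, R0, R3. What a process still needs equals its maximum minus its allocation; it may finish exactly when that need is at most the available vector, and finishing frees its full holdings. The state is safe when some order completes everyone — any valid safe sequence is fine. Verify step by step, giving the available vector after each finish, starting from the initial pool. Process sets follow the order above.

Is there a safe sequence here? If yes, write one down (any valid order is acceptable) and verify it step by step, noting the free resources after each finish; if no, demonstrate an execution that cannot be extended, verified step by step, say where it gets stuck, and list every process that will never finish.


SAFE, for example via the order T7, T9, T5, T4, T3, T8.
Key observation: T7 is the earliest step where a requested resource binds exactly: need (2, 2, 0, 2), pool (2, 2, 0, 2) at its turn.
Step-by-step check:
  pool = (2, 2, 0, 2)
  T7 needs (2, 2, 0, 2) <= (2, 2, 0, 2) -> finishes; pool += (2, 1, 0, 0) = (4, 3, 0, 2)
  T9 needs (3, 2, 0, 2) <= (4, 3, 0, 2) -> finishes; pool += (1, 2, 3, 0) = (5, 5, 3, 2)
  T5 needs (1, 5, 2, 1) <= (5, 5, 3, 2) -> finishes; pool += (0, 0, 0, 1) = (5, 5, 3, 3)
  T4 needs (5, 3, 0, 0) <= (5, 5, 3, 3) -> finishes; pool += (3, 0, 0, 2) = (8, 5, 3, 5)
  T3 needs (2, 2, 1, 3) <= (8, 5, 3, 5) -> finishes; pool += (3, 2, 0, 0) = (11, 7, 3, 5)
  T8 needs (5, 4, 0, 1) <= (11, 7, 3, 5) -> finishes; pool += (0, 1, 0, 0) = (11, 8, 3, 5)


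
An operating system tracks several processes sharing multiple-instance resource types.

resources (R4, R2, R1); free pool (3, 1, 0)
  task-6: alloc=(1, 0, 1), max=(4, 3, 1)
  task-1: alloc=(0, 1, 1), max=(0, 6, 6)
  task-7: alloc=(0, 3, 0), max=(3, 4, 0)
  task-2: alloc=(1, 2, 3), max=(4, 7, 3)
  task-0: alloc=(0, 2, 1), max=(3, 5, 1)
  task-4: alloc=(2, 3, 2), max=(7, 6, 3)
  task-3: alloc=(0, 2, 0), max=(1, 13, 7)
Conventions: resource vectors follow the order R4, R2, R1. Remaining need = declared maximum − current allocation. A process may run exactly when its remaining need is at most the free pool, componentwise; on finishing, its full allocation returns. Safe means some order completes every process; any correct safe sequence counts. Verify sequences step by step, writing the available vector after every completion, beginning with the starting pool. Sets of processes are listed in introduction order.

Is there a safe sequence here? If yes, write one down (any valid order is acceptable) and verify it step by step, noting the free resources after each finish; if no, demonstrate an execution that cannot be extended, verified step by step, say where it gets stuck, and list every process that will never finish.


SAFE, for example via the order task-7, task-0, task-2, task-6, task-1, task-4, task-3.
Key observation: task-7 is the earliest step where a requested resource binds exactly: need (3, 1, 0), pool (3, 1, 0) at its turn.
Step-by-step check:
  pool = (3, 1, 0)
  task-7 needs (3, 1, 0) <= (3, 1, 0) -> finishes; pool += (0, 3, 0) = (3, 4, 0)
  task-0 needs (3, 3, 0) <= (3, 4, 0) -> finishes; pool += (0, 2, 1) = (3, 6, 1)
  task-2 needs (3, 5, 0) <= (3, 6, 1) -> finishes; pool += (1, 2, 3) = (4, 8, 4)
  task-6 needs (3, 3, 0) <= (4, 8, 4) -> finishes; pool += (1, 0, 1) = (5, 8, 5)
  task-1 needs (0, 5, 5) <= (5, 8, 5) -> finishes; pool += (0, 1, 1) = (5, 9, 6)
  task-4 needs (5, 3, 1) <= (5, 9, 6) -> finishes; pool += (2, 3, 2) = (7, 12, 8)
  task-3 needs (1, 11, 7) <= (7, 12, 8) -> finishes; pool += (0, 2, 0) = (7, 14, 8)


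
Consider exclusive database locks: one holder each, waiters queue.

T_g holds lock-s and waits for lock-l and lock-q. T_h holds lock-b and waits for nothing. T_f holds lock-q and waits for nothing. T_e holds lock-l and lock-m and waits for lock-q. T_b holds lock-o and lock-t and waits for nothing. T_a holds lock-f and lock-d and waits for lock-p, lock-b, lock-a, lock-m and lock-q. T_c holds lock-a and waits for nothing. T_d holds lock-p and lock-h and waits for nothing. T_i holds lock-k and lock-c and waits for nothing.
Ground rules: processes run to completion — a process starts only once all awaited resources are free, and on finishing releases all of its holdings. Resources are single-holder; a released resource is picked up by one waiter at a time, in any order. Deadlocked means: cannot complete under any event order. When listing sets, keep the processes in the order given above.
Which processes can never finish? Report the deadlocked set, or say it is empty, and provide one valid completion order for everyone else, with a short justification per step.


The deadlocked set is empty.
Key observation: every chain of waits terminates; starting from the processes that wait on nothing, all the rest unlock in turn.
The rest can finish in the order T_d, T_c, T_f, T_h, T_i, T_e, T_g, T_b, T_a.
Step-by-step check:
  T_d waits on nothing -> runs at once and releases lock-p and lock-h
  T_c waits on nothing -> runs at once and releases lock-a
  T_f waits on nothing -> runs at once and releases lock-q
  T_h waits on nothing -> runs at once and releases lock-b
  T_i waits on nothing -> runs at once and releases lock-k and lock-c
  T_e: everything it awaited (lock-q) is free; runs, freeing lock-l and lock-m
  T_g: everything it awaited (lock-l and lock-q) is free; runs, freeing lock-s
  T_b waits on nothing -> runs at once and releases lock-o and lock-t
  T_a: everything it awaited (lock-p, lock-b, lock-a, lock-m and lock-q) is free; runs, freeing lock-f and lock-d


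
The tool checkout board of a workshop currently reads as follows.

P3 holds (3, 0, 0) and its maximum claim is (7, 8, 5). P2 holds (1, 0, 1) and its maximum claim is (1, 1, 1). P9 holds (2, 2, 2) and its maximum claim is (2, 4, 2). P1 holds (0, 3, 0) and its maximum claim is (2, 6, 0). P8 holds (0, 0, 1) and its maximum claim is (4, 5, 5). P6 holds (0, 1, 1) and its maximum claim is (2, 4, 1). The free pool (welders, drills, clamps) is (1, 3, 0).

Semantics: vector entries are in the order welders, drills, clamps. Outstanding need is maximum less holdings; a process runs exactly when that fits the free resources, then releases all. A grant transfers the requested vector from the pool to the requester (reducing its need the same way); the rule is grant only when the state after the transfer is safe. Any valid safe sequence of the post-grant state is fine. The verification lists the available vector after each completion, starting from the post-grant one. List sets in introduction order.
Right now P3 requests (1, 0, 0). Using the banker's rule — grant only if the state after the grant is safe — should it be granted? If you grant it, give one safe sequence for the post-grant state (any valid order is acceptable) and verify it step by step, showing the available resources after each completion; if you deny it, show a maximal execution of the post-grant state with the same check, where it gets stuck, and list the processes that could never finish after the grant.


DENY. Granting would leave the state unsafe.
Key observation: after P9, P6, P1, P2 the pool peaks at (3, 9, 4), and each blocked process is short somewhere: P3 on clamps; P8 on welders.
On the post-grant state, P9, P6, P1, P2 is a maximal run — nothing extends it. Walking it through:
  pool = (0, 3, 0)
  P9: need (0, 2, 0) fits (0, 3, 0); releases (2, 2, 2), pool now (2, 5, 2)
  P6: need (2, 3, 0) fits (2, 5, 2); releases (0, 1, 1), pool now (2, 6, 3)
  P1: need (2, 3, 0) fits (2, 6, 3); releases (0, 3, 0), pool now (2, 9, 3)
  P2: need (0, 1, 0) fits (2, 9, 3); releases (1, 0, 1), pool now (3, 9, 4)
  P3 cannot run: need (3, 8, 5) vs free (3, 9, 4) (insufficient clamps)
  P8 cannot run: need (4, 5, 4) vs free (3, 9, 4) (insufficient welders)
Processes that could never finish after the grant: P3 and P8.
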